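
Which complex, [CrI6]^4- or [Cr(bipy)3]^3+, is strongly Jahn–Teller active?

[CrI6]^4-: Ligand charges: each iodide is −1. With an overall charge of −4 the chromium centre must be in the +2 oxidation state. Chromium is a group-6 element; Cr(II) is therefore d⁴. Iodide is a weak-field ligand for a first-row metal, so the complex is high-spin. The t₂g³e_g¹ (high-spin) configuration has an unevenly filled e_g set; the Jahn–Teller theorem predicts a tetragonal distortion (typically axial elongation) to lift the degeneracy.
[Cr(bipy)3]^3+: 2,2′-bipyridine is neutral; balancing the +3 overall charge requires Cr(III). Chromium is a group-6 element; Cr(III) is therefore d³. The d³ configuration leaves the e_g set evenly filled (or empty) — no strong Jahn–Teller driving force.

[CrI6]^4-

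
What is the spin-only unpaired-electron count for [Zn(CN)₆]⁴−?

0 unpaired electrons

Summing ligand charges against the −4 overall charge gives an oxidation state of +2 for zinc.
Group 12 minus oxidation state 2 gives a d¹⁰ configuration.
In an octahedral field the d¹⁰ configuration is t₂g⁶e_g⁴, giving 0 unpaired electrons.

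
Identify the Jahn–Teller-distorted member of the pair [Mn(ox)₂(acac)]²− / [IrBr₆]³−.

[Mn(ox)₂(acac)]²−: Summing ligand charges against the −2 overall charge gives an oxidation state of +3 for manganese. Mn sits in group 7, so the d-electron count is 7 − 3 = 4. Acetylacetonate and oxalate are weak-field ligands for a first-row metal, so the complex is high-spin. The t₂g³e_g¹ (high-spin) configuration has an unevenly filled e_g set; the Jahn–Teller theorem predicts a tetragonal distortion (typically axial elongation) to lift the degeneracy.
[IrBr₆]³−: Each bromide is −1; balancing the −3 overall charge requires Ir(III). Ir sits in group 9, so the d-electron count is 9 − 3 = 6. A 5d ion has a large Δₒ and is invariably low-spin. The d⁶ configuration leaves the e_g set evenly filled (or empty) — no strong Jahn–Teller driving force.

[Mn(ox)₂(acac)]²−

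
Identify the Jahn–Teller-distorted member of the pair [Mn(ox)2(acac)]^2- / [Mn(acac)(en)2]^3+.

[Mn(ox)2(acac)]^2-

[Mn(ox)2(acac)]^2-: Summing ligand charges against the −2 overall charge gives an oxidation state of +3 for manganese. Mn sits in group 7, so the d-electron count is 7 − 3 = 4. Acetylacetonate and oxalate are weak-field ligands for a first-row metal, so the complex is high-spin. The t₂g³e_g¹ (high-spin) configuration has an unevenly filled e_g set; the Jahn–Teller theorem predicts a tetragonal distortion (typically axial elongation) to lift the degeneracy.
[Mn(acac)(en)2]^3+: Ligand charges: each acetylacetonate is −1; ethylenediamine is neutral. With an overall charge of +3 the manganese centre must be in the +4 oxidation state. Group 7 minus oxidation state 4 gives a d³ configuration. The d³ configuration leaves the e_g set evenly filled (or empty) — no strong Jahn–Teller driving force.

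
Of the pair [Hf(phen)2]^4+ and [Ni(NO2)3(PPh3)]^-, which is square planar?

For [Hf(phen)2]^4+: 1,10-phenanthroline is neutral; balancing the +4 overall charge requires Hf(IV). Hafnium is a group-4 element; Hf(IV) is therefore d⁰. A d⁰ ion has no crystal-field stabilisation preference between square planar and tetrahedral, so four ligands adopt the sterically favoured tetrahedral geometry. → tetrahedral.
For [Ni(NO2)3(PPh3)]^-: Summing ligand charges against the −1 overall charge gives an oxidation state of +2 for nickel. Group 10 minus oxidation state 2 gives a d⁸ configuration. Nitro (N-bound nitrite) and triphenylphosphine are strong-field ligands (high in the spectrochemical series). A 3d d⁸ ion with strong-field ligands gains enough CFSE to favour square planar over tetrahedral. → square planar.

[Ni(NO2)3(PPh3)]^-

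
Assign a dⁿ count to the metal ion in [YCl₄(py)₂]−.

Ligand charges: each chloride is −1; pyridine is neutral. With an overall charge of −1 the yttrium centre must be in the +3 oxidation state.
Y sits in group 3, so the d-electron count is 3 − 3 = 0.

d⁰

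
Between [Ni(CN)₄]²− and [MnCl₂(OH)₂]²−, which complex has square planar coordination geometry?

For [Ni(CN)₄]²−: Each cyanide is −1; balancing the −2 overall charge requires Ni(II). Ni sits in group 10, so the d-electron count is 10 − 2 = 8. Cyanide is a strong-field ligand (high in the spectrochemical series). A 3d d⁸ ion with strong-field ligands gains enough CFSE to favour square planar over tetrahedral. → square planar.
For [MnCl₂(OH)₂]²−: Summing ligand charges against the −2 overall charge gives an oxidation state of +2 for manganese. Mn sits in group 7, so the d-electron count is 7 − 2 = 5. A high-spin d⁵ ion has zero CFSE in either geometry, so four ligands adopt the sterically favoured tetrahedral geometry. → tetrahedral.

[Ni(CN)₄]²−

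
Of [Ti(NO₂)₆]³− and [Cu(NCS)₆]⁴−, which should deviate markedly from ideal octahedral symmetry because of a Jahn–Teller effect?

[Ti(NO₂)₆]³−: Each nitro (N-bound nitrite) is −1; balancing the −3 overall charge requires Ti(III). Ti sits in group 4, so the d-electron count is 4 − 3 = 1. The d¹ configuration leaves the e_g set evenly filled (or empty) — no strong Jahn–Teller driving force.
[Cu(NCS)₆]⁴−: Summing ligand charges against the −4 overall charge gives an oxidation state of +2 for copper. Group 11 minus oxidation state 2 gives a d⁹ configuration. The t₂g⁶e_g³ configuration has an unevenly filled e_g set; the Jahn–Teller theorem predicts a tetragonal distortion (typically axial elongation) to lift the degeneracy.

[Cu(NCS)₆]⁴−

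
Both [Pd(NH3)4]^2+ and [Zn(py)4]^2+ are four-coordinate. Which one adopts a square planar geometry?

[Pd(NH3)4]^2+

For [Pd(NH3)4]^2+: Summing ligand charges against the +2 overall charge gives an oxidation state of +2 for palladium. Palladium is a group-10 element; Pd(II) is therefore d⁸. A 4d d⁸ ion has a large crystal-field splitting; square planar leaves the high-energy d_{x²−y²} orbital empty and maximises CFSE. → square planar.
For [Zn(py)4]^2+: Summing ligand charges against the +2 overall charge gives an oxidation state of +2 for zinc. Group 12 minus oxidation state 2 gives a d¹⁰ configuration. A d¹⁰ ion has no crystal-field stabilisation preference between square planar and tetrahedral, so four ligands adopt the sterically favoured tetrahedral geometry. → tetrahedral.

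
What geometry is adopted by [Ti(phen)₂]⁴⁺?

tetrahedral

Summing ligand charges against the +4 overall charge gives an oxidation state of +4 for titanium.
Group 4 minus oxidation state 4 gives a d⁰ configuration.
Counting donor atoms: 2×1,10-phenanthroline (bidentate) → 4 donors. Coordination number = 4.
A d⁰ ion has no crystal-field stabilisation preference between square planar and tetrahedral, so four ligands adopt the sterically favoured tetrahedral geometry.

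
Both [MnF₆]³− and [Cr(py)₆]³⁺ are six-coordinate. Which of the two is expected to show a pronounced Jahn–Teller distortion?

[MnF₆]³−: Summing ligand charges against the −3 overall charge gives an oxidation state of +3 for manganese. Manganese is a group-7 element; Mn(III) is therefore d⁴. Fluoride is a weak-field ligand for a first-row metal, so the complex is high-spin. The t₂g³e_g¹ (high-spin) configuration has an unevenly filled e_g set; the Jahn–Teller theorem predicts a tetragonal distortion (typically axial elongation) to lift the degeneracy.
[Cr(py)₆]³⁺: Summing ligand charges against the +3 overall charge gives an oxidation state of +3 for chromium. Group 6 minus oxidation state 3 gives a d³ configuration. The d³ configuration leaves the e_g set evenly filled (or empty) — no strong Jahn–Teller driving force.

[MnF₆]³−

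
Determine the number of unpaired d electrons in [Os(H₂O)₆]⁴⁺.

2 unpaired electrons

Summing ligand charges against the +4 overall charge gives an oxidation state of +4 for osmium.
Os sits in group 8, so the d-electron count is 8 − 4 = 4.
The spin state decides the count: a 5d ion has a large Δₒ and is invariably low-spin.
An octahedral low-spin d⁴ ion is t₂g⁴e_g⁰, giving 2 unpaired electrons.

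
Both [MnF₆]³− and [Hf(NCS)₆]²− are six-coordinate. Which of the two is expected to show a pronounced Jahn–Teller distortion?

[MnF₆]³−: Ligand charges: each fluoride is −1. With an overall charge of −3 the manganese centre must be in the +3 oxidation state. Manganese is a group-7 element; Mn(III) is therefore d⁴. Fluoride is a weak-field ligand for a first-row metal, so the complex is high-spin. The t₂g³e_g¹ (high-spin) configuration has an unevenly filled e_g set; the Jahn–Teller theorem predicts a tetragonal distortion (typically axial elongation) to lift the degeneracy.
[Hf(NCS)₆]²−: Each isothiocyanate is −1; balancing the −2 overall charge requires Hf(IV). Hafnium is a group-4 element; Hf(IV) is therefore d⁰. The d⁰ configuration leaves the e_g set evenly filled (or empty) — no strong Jahn–Teller driving force.

[MnF₆]³−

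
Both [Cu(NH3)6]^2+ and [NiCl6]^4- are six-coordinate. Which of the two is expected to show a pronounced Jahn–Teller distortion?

[Cu(NH3)6]^2+

[Cu(NH3)6]^2+: Ligand charges: ammonia is neutral. With an overall charge of +2 the copper centre must be in the +2 oxidation state. Copper is a group-11 element; Cu(II) is therefore d⁹. The t₂g⁶e_g³ configuration has an unevenly filled e_g set; the Jahn–Teller theorem predicts a tetragonal distortion (typically axial elongation) to lift the degeneracy.
[NiCl6]^4-: Ligand charges: each chloride is −1. With an overall charge of −4 the nickel centre must be in the +2 oxidation state. Group 10 minus oxidation state 2 gives a d⁸ configuration. The d⁸ configuration leaves the e_g set evenly filled (or empty) — no strong Jahn–Teller driving force.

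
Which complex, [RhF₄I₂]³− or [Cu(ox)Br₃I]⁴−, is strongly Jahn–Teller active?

[Cu(ox)Br₃I]⁴−

[RhF₄I₂]³−: Each fluoride is −1; each iodide is −1; balancing the −3 overall charge requires Rh(III). Rh sits in group 9, so the d-electron count is 9 − 3 = 6. A 4d ion has a large Δₒ and is invariably low-spin. The d⁶ configuration leaves the e_g set evenly filled (or empty) — no strong Jahn–Teller driving force.
[Cu(ox)Br₃I]⁴−: Summing ligand charges against the −4 overall charge gives an oxidation state of +2 for copper. Group 11 minus oxidation state 2 gives a d⁹ configuration. The t₂g⁶e_g³ configuration has an unevenly filled e_g set; the Jahn–Teller theorem predicts a tetragonal distortion (typically axial elongation) to lift the degeneracy.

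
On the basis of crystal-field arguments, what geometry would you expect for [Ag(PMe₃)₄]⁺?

tetrahedral

Summing ligand charges against the +1 overall charge gives an oxidation state of +1 for silver.
Ag sits in group 11, so the d-electron count is 11 − 1 = 10.
Coordination number: 4.
A d¹⁰ ion has no crystal-field stabilisation preference between square planar and tetrahedral, so four ligands adopt the sterically favoured tetrahedral geometry.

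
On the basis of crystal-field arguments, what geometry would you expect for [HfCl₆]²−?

octahedral

Summing ligand charges against the −2 overall charge gives an oxidation state of +4 for hafnium.
Hf sits in group 4, so the d-electron count is 4 − 4 = 0.
With 6 monodentate ligands the coordination number is 6.
Six donors around a single metal centre give an octahedral coordination sphere.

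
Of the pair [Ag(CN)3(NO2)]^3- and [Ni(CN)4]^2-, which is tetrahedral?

[Ag(CN)3(NO2)]^3-

For [Ag(CN)3(NO2)]^3-: Each cyanide is −1; each nitro (N-bound nitrite) is −1; balancing the −3 overall charge requires Ag(I). Ag sits in group 11, so the d-electron count is 11 − 1 = 10. A d¹⁰ ion has no crystal-field stabilisation preference between square planar and tetrahedral, so four ligands adopt the sterically favoured tetrahedral geometry. → tetrahedral.
For [Ni(CN)4]^2-: Ligand charges: each cyanide is −1. With an overall charge of −2 the nickel centre must be in the +2 oxidation state. Group 10 minus oxidation state 2 gives a d⁸ configuration. Cyanide is a strong-field ligand (high in the spectrochemical series). A 3d d⁸ ion with strong-field ligands gains enough CFSE to favour square planar over tetrahedral. → square planar.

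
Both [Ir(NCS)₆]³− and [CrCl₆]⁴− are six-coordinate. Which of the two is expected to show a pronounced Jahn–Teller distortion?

[Ir(NCS)₆]³−: Summing ligand charges against the −3 overall charge gives an oxidation state of +3 for iridium. Iridium is a group-9 element; Ir(III) is therefore d⁶. A 5d ion has a large Δₒ and is invariably low-spin. The d⁶ configuration leaves the e_g set evenly filled (or empty) — no strong Jahn–Teller driving force.
[CrCl₆]⁴−: Ligand charges: each chloride is −1. With an overall charge of −4 the chromium centre must be in the +2 oxidation state. Cr sits in group 6, so the d-electron count is 6 − 2 = 4. Chloride is a weak-field ligand for a first-row metal, so the complex is high-spin. The t₂g³e_g¹ (high-spin) configuration has an unevenly filled e_g set; the Jahn–Teller theorem predicts a tetragonal distortion (typically axial elongation) to lift the degeneracy.

[CrCl₆]⁴−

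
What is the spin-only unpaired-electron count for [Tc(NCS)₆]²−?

Each isothiocyanate is −1; balancing the −2 overall charge requires Tc(IV).
Technetium is a group-7 element; Tc(IV) is therefore d³.
In an octahedral field the d³ configuration is t₂g³e_g⁰ (only one arrangement possible), giving 3 unpaired electrons.

3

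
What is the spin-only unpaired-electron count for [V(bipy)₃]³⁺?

Summing ligand charges against the +3 overall charge gives an oxidation state of +3 for vanadium.
Vanadium is a group-5 element; V(III) is therefore d².
Counting donor atoms: 3×2,2′-bipyridine (bidentate) → 6 donors. Coordination number = 6.
In an octahedral field the d² configuration is t₂g²e_g⁰ (only one arrangement possible), giving 2 unpaired electrons.

2 unpaired electrons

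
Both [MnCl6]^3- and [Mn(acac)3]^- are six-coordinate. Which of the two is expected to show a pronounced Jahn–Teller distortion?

[MnCl6]^3-

[MnCl6]^3-: Ligand charges: each chloride is −1. With an overall charge of −3 the manganese centre must be in the +3 oxidation state. Group 7 minus oxidation state 3 gives a d⁴ configuration. Chloride is a weak-field ligand for a first-row metal, so the complex is high-spin. The t₂g³e_g¹ (high-spin) configuration has an unevenly filled e_g set; the Jahn–Teller theorem predicts a tetragonal distortion (typically axial elongation) to lift the degeneracy.
[Mn(acac)3]^-: Summing ligand charges against the −1 overall charge gives an oxidation state of +2 for manganese. Group 7 minus oxidation state 2 gives a d⁵ configuration. Acetylacetonate is a weak-field ligand for a first-row metal, so the complex is high-spin. The d⁵ configuration leaves the e_g set evenly filled (or empty) — no strong Jahn–Teller driving force.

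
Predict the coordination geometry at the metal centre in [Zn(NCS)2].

Ligand charges: each isothiocyanate is −1. With an overall charge of 0 the zinc centre must be in the +2 oxidation state.
Group 12 minus oxidation state 2 gives a d¹⁰ configuration.
With 2 monodentate ligands the coordination number is 2.
A d¹⁰ ion with only two ligands adopts a linear arrangement (sp hybridisation; no CFSE preference).

linear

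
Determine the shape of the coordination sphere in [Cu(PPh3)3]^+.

Ligand charges: triphenylphosphine is neutral. With an overall charge of +1 the copper centre must be in the +1 oxidation state.
Copper is a group-11 element; Cu(I) is therefore d¹⁰.
With 3 monodentate ligands the coordination number is 3.
Three ligands around a d¹⁰ centre minimise repulsion in a trigonal-planar arrangement.

trigonal planar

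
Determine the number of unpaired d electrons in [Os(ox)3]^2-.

Summing ligand charges against the −2 overall charge gives an oxidation state of +4 for osmium.
Group 8 minus oxidation state 4 gives a d⁴ configuration.
Counting donor atoms: 3×oxalate (bidentate) → 6 donors. Coordination number = 6.
The spin state decides the count: a 5d ion has a large Δₒ and is invariably low-spin.
An octahedral low-spin d⁴ ion is t₂g⁴e_g⁰, giving 2 unpaired electrons.

2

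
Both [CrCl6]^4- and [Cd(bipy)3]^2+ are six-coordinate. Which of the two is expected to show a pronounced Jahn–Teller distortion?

[CrCl6]^4-: Each chloride is −1; balancing the −4 overall charge requires Cr(II). Chromium is a group-6 element; Cr(II) is therefore d⁴. Chloride is a weak-field ligand for a first-row metal, so the complex is high-spin. The t₂g³e_g¹ (high-spin) configuration has an unevenly filled e_g set; the Jahn–Teller theorem predicts a tetragonal distortion (typically axial elongation) to lift the degeneracy.
[Cd(bipy)3]^2+: Summing ligand charges against the +2 overall charge gives an oxidation state of +2 for cadmium. Cd sits in group 12, so the d-electron count is 12 − 2 = 10. The d¹⁰ configuration leaves the e_g set evenly filled (or empty) — no strong Jahn–Teller driving force.

[CrCl6]^4-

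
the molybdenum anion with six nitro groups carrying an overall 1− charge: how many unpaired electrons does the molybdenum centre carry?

Each nitro (N-bound nitrite) is −1; balancing the −1 overall charge requires Mo(V).
Group 6 minus oxidation state 5 gives a d¹ configuration.
In an octahedral field the d¹ configuration is t₂g¹e_g⁰ (only one arrangement possible), giving 1 unpaired electron.

1 unpaired electron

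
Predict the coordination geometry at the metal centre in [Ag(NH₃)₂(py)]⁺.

trigonal planar

Summing ligand charges against the +1 overall charge gives an oxidation state of +1 for silver.
Silver is a group-11 element; Ag(I) is therefore d¹⁰.
With 3 monodentate ligands the coordination number is 3.
Three ligands around a d¹⁰ centre minimise repulsion in a trigonal-planar arrangement.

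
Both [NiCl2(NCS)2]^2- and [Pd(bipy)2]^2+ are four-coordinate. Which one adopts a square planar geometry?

For [NiCl2(NCS)2]^2-: Summing ligand charges against the −2 overall charge gives an oxidation state of +2 for nickel. Ni sits in group 10, so the d-electron count is 10 − 2 = 8. Chloride and isothiocyanate are weak-field ligands. With weak-field ligands the CFSE gain from square planar is small, so a 3d d⁸ ion takes the sterically preferred tetrahedral geometry. → tetrahedral.
For [Pd(bipy)2]^2+: Summing ligand charges against the +2 overall charge gives an oxidation state of +2 for palladium. Pd sits in group 10, so the d-electron count is 10 − 2 = 8. A 4d d⁸ ion has a large crystal-field splitting; square planar leaves the high-energy d_{x²−y²} orbital empty and maximises CFSE. → square planar.

[Pd(bipy)2]^2+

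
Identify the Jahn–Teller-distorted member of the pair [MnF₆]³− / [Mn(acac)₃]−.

[MnF₆]³−: Ligand charges: each fluoride is −1. With an overall charge of −3 the manganese centre must be in the +3 oxidation state. Mn sits in group 7, so the d-electron count is 7 − 3 = 4. Fluoride is a weak-field ligand for a first-row metal, so the complex is high-spin. The t₂g³e_g¹ (high-spin) configuration has an unevenly filled e_g set; the Jahn–Teller theorem predicts a tetragonal distortion (typically axial elongation) to lift the degeneracy.
[Mn(acac)₃]−: Summing ligand charges against the −1 overall charge gives an oxidation state of +2 for manganese. Mn sits in group 7, so the d-electron count is 7 − 2 = 5. Acetylacetonate is a weak-field ligand for a first-row metal, so the complex is high-spin. The d⁵ configuration leaves the e_g set evenly filled (or empty) — no strong Jahn–Teller driving force.

[MnF₆]³−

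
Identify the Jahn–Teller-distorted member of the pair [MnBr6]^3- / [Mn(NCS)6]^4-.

[MnBr6]^3-

[MnBr6]^3-: Each bromide is −1; balancing the −3 overall charge requires Mn(III). Group 7 minus oxidation state 3 gives a d⁴ configuration. Bromide is a weak-field ligand for a first-row metal, so the complex is high-spin. The t₂g³e_g¹ (high-spin) configuration has an unevenly filled e_g set; the Jahn–Teller theorem predicts a tetragonal distortion (typically axial elongation) to lift the degeneracy.
[Mn(NCS)6]^4-: Summing ligand charges against the −4 overall charge gives an oxidation state of +2 for manganese. Mn sits in group 7, so the d-electron count is 7 − 2 = 5. Isothiocyanate is a weak-field ligand for a first-row metal, so the complex is high-spin. The d⁵ configuration leaves the e_g set evenly filled (or empty) — no strong Jahn–Teller driving force.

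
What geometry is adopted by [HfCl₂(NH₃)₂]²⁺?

tetrahedral

Each chloride is −1; ammonia is neutral; balancing the +2 overall charge requires Hf(IV).
Hf sits in group 4, so the d-electron count is 4 − 4 = 0.
With 4 monodentate ligands the coordination number is 4.
A d⁰ ion has no crystal-field stabilisation preference between square planar and tetrahedral, so four ligands adopt the sterically favoured tetrahedral geometry.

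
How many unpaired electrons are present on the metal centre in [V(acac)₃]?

2 unpaired electrons

Summing ligand charges against the 0 overall charge gives an oxidation state of +3 for vanadium.
V sits in group 5, so the d-electron count is 5 − 3 = 2.
Counting donor atoms: 3×acetylacetonate (bidentate) → 6 donors. Coordination number = 6.
In an octahedral field the d² configuration is t₂g²e_g⁰ (only one arrangement possible), giving 2 unpaired electrons.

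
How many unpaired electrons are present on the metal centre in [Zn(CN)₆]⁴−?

Ligand charges: each cyanide is −1. With an overall charge of −4 the zinc centre must be in the +2 oxidation state.
Zn sits in group 12, so the d-electron count is 12 − 2 = 10.
In an octahedral field the d¹⁰ configuration is t₂g⁶e_g⁴, giving 0 unpaired electrons.

0 unpaired electrons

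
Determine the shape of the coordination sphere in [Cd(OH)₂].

linear

Each hydroxide is −1; balancing the 0 overall charge requires Cd(II).
Group 12 minus oxidation state 2 gives a d¹⁰ configuration.
Coordination number: 2.
A d¹⁰ ion with only two ligands adopts a linear arrangement (sp hybridisation; no CFSE preference).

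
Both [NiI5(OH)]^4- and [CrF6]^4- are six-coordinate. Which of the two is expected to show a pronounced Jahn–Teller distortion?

[NiI5(OH)]^4-: Each iodide is −1; each hydroxide is −1; balancing the −4 overall charge requires Ni(II). Nickel is a group-10 element; Ni(II) is therefore d⁸. The d⁸ configuration leaves the e_g set evenly filled (or empty) — no strong Jahn–Teller driving force.
[CrF6]^4-: Summing ligand charges against the −4 overall charge gives an oxidation state of +2 for chromium. Chromium is a group-6 element; Cr(II) is therefore d⁴. Fluoride is a weak-field ligand for a first-row metal, so the complex is high-spin. The t₂g³e_g¹ (high-spin) configuration has an unevenly filled e_g set; the Jahn–Teller theorem predicts a tetragonal distortion (typically axial elongation) to lift the degeneracy.

[CrF6]^4-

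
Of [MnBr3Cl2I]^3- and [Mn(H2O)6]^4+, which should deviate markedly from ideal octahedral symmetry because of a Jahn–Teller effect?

[MnBr3Cl2I]^3-: Ligand charges: each bromide is −1; each chloride is −1; each iodide is −1. With an overall charge of −3 the manganese centre must be in the +3 oxidation state. Group 7 minus oxidation state 3 gives a d⁴ configuration. Bromide, chloride, and iodide are weak-field ligands for a first-row metal, so the complex is high-spin. The t₂g³e_g¹ (high-spin) configuration has an unevenly filled e_g set; the Jahn–Teller theorem predicts a tetragonal distortion (typically axial elongation) to lift the degeneracy.
[Mn(H2O)6]^4+: Ligand charges: water is neutral. With an overall charge of +4 the manganese centre must be in the +4 oxidation state. Manganese is a group-7 element; Mn(IV) is therefore d³. The d³ configuration leaves the e_g set evenly filled (or empty) — no strong Jahn–Teller driving force.

[MnBr3Cl2I]^3-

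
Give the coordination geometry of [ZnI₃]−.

trigonal planar

Ligand charges: each iodide is −1. With an overall charge of −1 the zinc centre must be in the +2 oxidation state.
Zn sits in group 12, so the d-electron count is 12 − 2 = 10.
With 3 monodentate ligands the coordination number is 3.
Three ligands around a d¹⁰ centre minimise repulsion in a trigonal-planar arrangement.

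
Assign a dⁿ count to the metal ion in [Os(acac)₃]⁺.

Each acetylacetonate is −1; balancing the +1 overall charge requires Os(IV).
Os sits in group 8, so the d-electron count is 8 − 4 = 4.

d⁴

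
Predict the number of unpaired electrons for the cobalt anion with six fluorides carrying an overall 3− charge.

Ligand charges: each fluoride is −1. With an overall charge of −3 the cobalt centre must be in the +3 oxidation state.
Cobalt is a group-9 element; Co(III) is therefore d⁶.
The spin state decides the count: fluoride is the one ligand weak enough to leave Co(III) high-spin — [CoF₆]³⁻ is the classic exception.
An octahedral high-spin d⁶ ion is t₂g⁴e_g², giving 4 unpaired electrons.

4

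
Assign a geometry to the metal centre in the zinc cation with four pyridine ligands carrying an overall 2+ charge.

tetrahedral

Pyridine is neutral; balancing the +2 overall charge requires Zn(II).
Zn sits in group 12, so the d-electron count is 12 − 2 = 10.
With 4 monodentate ligands the coordination number is 4.
A d¹⁰ ion has no crystal-field stabilisation preference between square planar and tetrahedral, so four ligands adopt the sterically favoured tetrahedral geometry.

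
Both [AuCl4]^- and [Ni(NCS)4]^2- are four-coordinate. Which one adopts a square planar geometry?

[AuCl4]^-

For [AuCl4]^-: Each chloride is −1; balancing the −1 overall charge requires Au(III). Group 11 minus oxidation state 3 gives a d⁸ configuration. A 5d d⁸ ion has a large crystal-field splitting; square planar leaves the high-energy d_{x²−y²} orbital empty and maximises CFSE. → square planar.
For [Ni(NCS)4]^2-: Ligand charges: each isothiocyanate is −1. With an overall charge of −2 the nickel centre must be in the +2 oxidation state. Ni sits in group 10, so the d-electron count is 10 − 2 = 8. Isothiocyanate is a weak-field ligand. With weak-field ligands the CFSE gain from square planar is small, so a 3d d⁸ ion takes the sterically preferred tetrahedral geometry. → tetrahedral.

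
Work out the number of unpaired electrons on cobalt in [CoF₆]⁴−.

Ligand charges: each fluoride is −1. With an overall charge of −4 the cobalt centre must be in the +2 oxidation state.
Cobalt is a group-9 element; Co(II) is therefore d⁷.
The spin state decides the count: Fluoride is a weak-field ligand for a first-row metal, so the complex is high-spin.
An octahedral high-spin d⁷ ion is t₂g⁵e_g², giving 3 unpaired electrons.

3 unpaired electrons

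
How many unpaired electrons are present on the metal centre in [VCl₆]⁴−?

Ligand charges: each chloride is −1. With an overall charge of −4 the vanadium centre must be in the +2 oxidation state.
Vanadium is a group-5 element; V(II) is therefore d³.
In an octahedral field the d³ configuration is t₂g³e_g⁰ (only one arrangement possible), giving 3 unpaired electrons.

3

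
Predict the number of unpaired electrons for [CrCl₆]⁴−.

Each chloride is −1; balancing the −4 overall charge requires Cr(II).
Group 6 minus oxidation state 2 gives a d⁴ configuration.
The spin state decides the count: Chloride is a weak-field ligand for a first-row metal, so the complex is high-spin.
An octahedral high-spin d⁴ ion is t₂g³e_g¹, giving 4 unpaired electrons.

4 unpaired electrons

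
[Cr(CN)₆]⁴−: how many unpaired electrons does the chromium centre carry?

2 unpaired electrons

Summing ligand charges against the −4 overall charge gives an oxidation state of +2 for chromium.
Chromium is a group-6 element; Cr(II) is therefore d⁴.
The spin state decides the count: Cyanide is a strong-field ligand (high in the spectrochemical series) for a first-row metal, so the complex is low-spin.
An octahedral low-spin d⁴ ion is t₂g⁴e_g⁰, giving 2 unpaired electrons.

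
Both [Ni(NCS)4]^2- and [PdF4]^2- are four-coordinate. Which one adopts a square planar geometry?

For [Ni(NCS)4]^2-: Ligand charges: each isothiocyanate is −1. With an overall charge of −2 the nickel centre must be in the +2 oxidation state. Group 10 minus oxidation state 2 gives a d⁸ configuration. Isothiocyanate is a weak-field ligand. With weak-field ligands the CFSE gain from square planar is small, so a 3d d⁸ ion takes the sterically preferred tetrahedral geometry. → tetrahedral.
For [PdF4]^2-: Summing ligand charges against the −2 overall charge gives an oxidation state of +2 for palladium. Pd sits in group 10, so the d-electron count is 10 − 2 = 8. A 4d d⁸ ion has a large crystal-field splitting; square planar leaves the high-energy d_{x²−y²} orbital empty and maximises CFSE. → square planar.

[PdF4]^2-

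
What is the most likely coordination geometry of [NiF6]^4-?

Ligand charges: each fluoride is −1. With an overall charge of −4 the nickel centre must be in the +2 oxidation state.
Nickel is a group-10 element; Ni(II) is therefore d⁸.
Coordination number: 6.
Six donors around a single metal centre give an octahedral coordination sphere.

octahedral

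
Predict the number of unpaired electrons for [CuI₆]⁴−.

1

Ligand charges: each iodide is −1. With an overall charge of −4 the copper centre must be in the +2 oxidation state.
Group 11 minus oxidation state 2 gives a d⁹ configuration.
In an octahedral field the d⁹ configuration is t₂g⁶e_g³ (only one arrangement possible), giving 1 unpaired electron.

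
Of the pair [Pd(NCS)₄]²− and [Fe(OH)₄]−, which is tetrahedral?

For [Pd(NCS)₄]²−: Ligand charges: each isothiocyanate is −1. With an overall charge of −2 the palladium centre must be in the +2 oxidation state. Group 10 minus oxidation state 2 gives a d⁸ configuration. A 4d d⁸ ion has a large crystal-field splitting; square planar leaves the high-energy d_{x²−y²} orbital empty and maximises CFSE. → square planar.
For [Fe(OH)₄]−: Summing ligand charges against the −1 overall charge gives an oxidation state of +3 for iron. Iron is a group-8 element; Fe(III) is therefore d⁵. A high-spin d⁵ ion has zero CFSE in either geometry, so four ligands adopt the sterically favoured tetrahedral geometry. → tetrahedral.

[Fe(OH)₄]−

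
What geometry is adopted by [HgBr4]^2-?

Summing ligand charges against the −2 overall charge gives an oxidation state of +2 for mercury.
Group 12 minus oxidation state 2 gives a d¹⁰ configuration.
Coordination number: 4.
A d¹⁰ ion has no crystal-field stabilisation preference between square planar and tetrahedral, so four ligands adopt the sterically favoured tetrahedral geometry.

tetrahedral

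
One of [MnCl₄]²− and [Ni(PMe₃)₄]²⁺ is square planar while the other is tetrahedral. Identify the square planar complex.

[Ni(PMe₃)₄]²⁺

For [MnCl₄]²−: Summing ligand charges against the −2 overall charge gives an oxidation state of +2 for manganese. Group 7 minus oxidation state 2 gives a d⁵ configuration. A high-spin d⁵ ion has zero CFSE in either geometry, so four ligands adopt the sterically favoured tetrahedral geometry. → tetrahedral.
For [Ni(PMe₃)₄]²⁺: Trimethylphosphine is neutral; balancing the +2 overall charge requires Ni(II). Nickel is a group-10 element; Ni(II) is therefore d⁸. Trimethylphosphine is a strong-field ligand (high in the spectrochemical series). A 3d d⁸ ion with strong-field ligands gains enough CFSE to favour square planar over tetrahedral. → square planar.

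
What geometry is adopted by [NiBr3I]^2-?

Ligand charges: each bromide is −1; each iodide is −1. With an overall charge of −2 the nickel centre must be in the +2 oxidation state.
Group 10 minus oxidation state 2 gives a d⁸ configuration.
With 4 monodentate ligands the coordination number is 4.
Bromide and iodide are weak-field ligands.
With weak-field ligands the CFSE gain from square planar is small, so a 3d d⁸ ion takes the sterically preferred tetrahedral geometry.

tetrahedral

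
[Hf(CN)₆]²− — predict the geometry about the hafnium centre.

octahedral

Ligand charges: each cyanide is −1. With an overall charge of −2 the hafnium centre must be in the +4 oxidation state.
Group 4 minus oxidation state 4 gives a d⁰ configuration.
Coordination number: 6.
Six donors around a single metal centre give an octahedral coordination sphere.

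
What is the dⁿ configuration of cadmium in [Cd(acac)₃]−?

Each acetylacetonate is −1; balancing the −1 overall charge requires Cd(II).
Cd sits in group 12, so the d-electron count is 12 − 2 = 10.

d10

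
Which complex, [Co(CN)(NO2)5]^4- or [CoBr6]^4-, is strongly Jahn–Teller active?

[Co(CN)(NO2)5]^4-: Each cyanide is −1; each nitro (N-bound nitrite) is −1; balancing the −4 overall charge requires Co(II). Group 9 minus oxidation state 2 gives a d⁷ configuration. Cyanide and nitro (N-bound nitrite) are strong-field ligands (high in the spectrochemical series) for a first-row metal, so the complex is low-spin. The t₂g⁶e_g¹ (low-spin) configuration has an unevenly filled e_g set; the Jahn–Teller theorem predicts a tetragonal distortion (typically axial elongation) to lift the degeneracy.
[CoBr6]^4-: Each bromide is −1; balancing the −4 overall charge requires Co(II). Group 9 minus oxidation state 2 gives a d⁷ configuration. Bromide is a weak-field ligand for a first-row metal, so the complex is high-spin. The d⁷ configuration leaves the e_g set evenly filled (or empty) — no strong Jahn–Teller driving force.

[Co(CN)(NO2)5]^4-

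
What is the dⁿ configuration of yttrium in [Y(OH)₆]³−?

Summing ligand charges against the −3 overall charge gives an oxidation state of +3 for yttrium.
Y sits in group 3, so the d-electron count is 3 − 3 = 0.

d0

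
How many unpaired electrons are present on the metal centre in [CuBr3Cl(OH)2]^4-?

Each bromide is −1; each chloride is −1; each hydroxide is −1; balancing the −4 overall charge requires Cu(II).
Group 11 minus oxidation state 2 gives a d⁹ configuration.
In an octahedral field the d⁹ configuration is t₂g⁶e_g³ (only one arrangement possible), giving 1 unpaired electron.

1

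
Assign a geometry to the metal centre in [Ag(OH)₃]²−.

Summing ligand charges against the −2 overall charge gives an oxidation state of +1 for silver.
Group 11 minus oxidation state 1 gives a d¹⁰ configuration.
Coordination number: 3.
Three ligands around a d¹⁰ centre minimise repulsion in a trigonal-planar arrangement.

trigonal planar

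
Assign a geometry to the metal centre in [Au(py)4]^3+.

Summing ligand charges against the +3 overall charge gives an oxidation state of +3 for gold.
Group 11 minus oxidation state 3 gives a d⁸ configuration.
Coordination number: 4.
A 5d d⁸ ion has a large crystal-field splitting; square planar leaves the high-energy d_{x²−y²} orbital empty and maximises CFSE.

square planar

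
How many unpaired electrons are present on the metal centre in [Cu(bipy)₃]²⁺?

Ligand charges: 2,2′-bipyridine is neutral. With an overall charge of +2 the copper centre must be in the +2 oxidation state.
Cu sits in group 11, so the d-electron count is 11 − 2 = 9.
Counting donor atoms: 3×2,2′-bipyridine (bidentate) → 6 donors. Coordination number = 6.
In an octahedral field the d⁹ configuration is t₂g⁶e_g³ (only one arrangement possible), giving 1 unpaired electron.

1 unpaired electron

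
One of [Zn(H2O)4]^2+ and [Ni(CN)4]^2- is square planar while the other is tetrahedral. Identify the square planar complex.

[Ni(CN)4]^2-

For [Zn(H2O)4]^2+: Summing ligand charges against the +2 overall charge gives an oxidation state of +2 for zinc. Zn sits in group 12, so the d-electron count is 12 − 2 = 10. A d¹⁰ ion has no crystal-field stabilisation preference between square planar and tetrahedral, so four ligands adopt the sterically favoured tetrahedral geometry. → tetrahedral.
For [Ni(CN)4]^2-: Each cyanide is −1; balancing the −2 overall charge requires Ni(II). Group 10 minus oxidation state 2 gives a d⁸ configuration. Cyanide is a strong-field ligand (high in the spectrochemical series). A 3d d⁸ ion with strong-field ligands gains enough CFSE to favour square planar over tetrahedral. → square planar.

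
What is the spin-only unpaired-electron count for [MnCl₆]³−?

Ligand charges: each chloride is −1. With an overall charge of −3 the manganese centre must be in the +3 oxidation state.
Group 7 minus oxidation state 3 gives a d⁴ configuration.
The spin state decides the count: Chloride is a weak-field ligand for a first-row metal, so the complex is high-spin.
An octahedral high-spin d⁴ ion is t₂g³e_g¹, giving 4 unpaired electrons.

4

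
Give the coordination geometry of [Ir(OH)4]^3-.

square planar

Summing ligand charges against the −3 overall charge gives an oxidation state of +1 for iridium.
Ir sits in group 9, so the d-electron count is 9 − 1 = 8.
With 4 monodentate ligands the coordination number is 4.
A 5d d⁸ ion has a large crystal-field splitting; square planar leaves the high-energy d_{x²−y²} orbital empty and maximises CFSE.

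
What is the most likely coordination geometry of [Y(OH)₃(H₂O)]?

Ligand charges: each hydroxide is −1; water is neutral. With an overall charge of 0 the yttrium centre must be in the +3 oxidation state.
Yttrium is a group-3 element; Y(III) is therefore d⁰.
With 4 monodentate ligands the coordination number is 4.
A d⁰ ion has no crystal-field stabilisation preference between square planar and tetrahedral, so four ligands adopt the sterically favoured tetrahedral geometry.

tetrahedral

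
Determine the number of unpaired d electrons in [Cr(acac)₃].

3

Each acetylacetonate is −1; balancing the 0 overall charge requires Cr(III).
Chromium is a group-6 element; Cr(III) is therefore d³.
Counting donor atoms: 3×acetylacetonate (bidentate) → 6 donors. Coordination number = 6.
In an octahedral field the d³ configuration is t₂g³e_g⁰ (only one arrangement possible), giving 3 unpaired electrons.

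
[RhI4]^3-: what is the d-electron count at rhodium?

d⁸

Summing ligand charges against the −3 overall charge gives an oxidation state of +1 for rhodium.
Group 9 minus oxidation state 1 gives a d⁸ configuration.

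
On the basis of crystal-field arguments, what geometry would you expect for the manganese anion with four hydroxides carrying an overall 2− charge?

tetrahedral

Summing ligand charges against the −2 overall charge gives an oxidation state of +2 for manganese.
Group 7 minus oxidation state 2 gives a d⁵ configuration.
With 4 monodentate ligands the coordination number is 4.
Hydroxide is a weak-field ligand.
A high-spin d⁵ ion has zero CFSE in either geometry, so four ligands adopt the sterically favoured tetrahedral geometry.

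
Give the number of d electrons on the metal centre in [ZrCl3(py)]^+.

Summing ligand charges against the +1 overall charge gives an oxidation state of +4 for zirconium.
Zirconium is a group-4 element; Zr(IV) is therefore d⁰.

d0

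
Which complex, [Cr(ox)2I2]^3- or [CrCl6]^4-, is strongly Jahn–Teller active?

[CrCl6]^4-

[Cr(ox)2I2]^3-: Ligand charges: each oxalate is −2; each iodide is −1. With an overall charge of −3 the chromium centre must be in the +3 oxidation state. Chromium is a group-6 element; Cr(III) is therefore d³. The d³ configuration leaves the e_g set evenly filled (or empty) — no strong Jahn–Teller driving force.
[CrCl6]^4-: Ligand charges: each chloride is −1. With an overall charge of −4 the chromium centre must be in the +2 oxidation state. Cr sits in group 6, so the d-electron count is 6 − 2 = 4. Chloride is a weak-field ligand for a first-row metal, so the complex is high-spin. The t₂g³e_g¹ (high-spin) configuration has an unevenly filled e_g set; the Jahn–Teller theorem predicts a tetragonal distortion (typically axial elongation) to lift the degeneracy.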